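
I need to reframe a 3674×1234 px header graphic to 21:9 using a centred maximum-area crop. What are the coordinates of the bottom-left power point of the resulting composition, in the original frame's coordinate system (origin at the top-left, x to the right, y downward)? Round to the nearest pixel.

(1357, 823)

3674/1234 > 21/9, so the 21:9 crop keeps the full height 1234 and trims width to 1234 × 21/9 = 2879.33 px.
Left offset = (3674 − 2879.33)/2 = 397.33 px; top offset = 0.
Bottom-left is one-third across and two-thirds down within the crop:
x = 397.33 + 1 × 2879.33/3 ≈ 1357; y = 0.00 + 2 × 1234.00/3 ≈ 823.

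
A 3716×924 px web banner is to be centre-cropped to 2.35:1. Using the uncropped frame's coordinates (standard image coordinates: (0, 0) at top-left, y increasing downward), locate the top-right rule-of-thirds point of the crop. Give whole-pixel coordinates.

3716/924 > 2.35/1, so the 2.35:1 crop keeps the full height 924 and trims width to 924 × 2.35/1 = 2171.40 px.
Left offset = (3716 − 2171.40)/2 = 772.30 px; top offset = 0.
Top-right is two-thirds across and one-third down within the crop:
x = 772.30 + 2 × 2171.40/3 ≈ 2220; y = 0.00 + 1 × 924.00/3 ≈ 308.

(2220, 308)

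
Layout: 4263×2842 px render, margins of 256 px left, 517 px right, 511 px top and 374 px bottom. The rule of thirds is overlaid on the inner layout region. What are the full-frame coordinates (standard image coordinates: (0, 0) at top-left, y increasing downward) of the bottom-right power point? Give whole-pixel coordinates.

(2583, 1816)

Content width = 4263 − 256 − 517 = 3490 px; content height = 2842 − 511 − 374 = 1957 px.
Bottom-right is two-thirds across and two-thirds down within the inner layout region.
x = 256 + 2 × 3490/3 = 256 + 2326.67 ≈ 2583
y = 511 + 2 × 1957/3 = 511 + 1304.67 ≈ 1816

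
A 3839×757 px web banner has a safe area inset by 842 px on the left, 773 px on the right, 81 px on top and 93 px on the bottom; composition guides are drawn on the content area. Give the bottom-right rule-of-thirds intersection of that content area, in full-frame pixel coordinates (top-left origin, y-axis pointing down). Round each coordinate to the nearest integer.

Content width = 3839 − 842 − 773 = 2224 px; content height = 757 − 81 − 93 = 583 px.
Bottom-right is two-thirds across and two-thirds down within the content area.
x = 842 + 2 × 2224/3 = 842 + 1482.67 ≈ 2325
y = 81 + 2 × 583/3 = 81 + 388.67 ≈ 470

x = 2325 px, y = 470 px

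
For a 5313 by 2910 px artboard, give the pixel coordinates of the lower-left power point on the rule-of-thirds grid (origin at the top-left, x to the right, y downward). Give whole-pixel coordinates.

The lower-left point sits one-third of the way across and two-thirds of the way down.
x = 1 × 5313/3 ≈ 1771; y = 2 × 2910/3 ≈ 1940.

(1771, 1940)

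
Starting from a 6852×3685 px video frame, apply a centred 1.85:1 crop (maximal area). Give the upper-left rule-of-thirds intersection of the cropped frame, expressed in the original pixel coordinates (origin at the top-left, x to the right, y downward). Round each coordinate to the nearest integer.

(2290, 1228)

6852/3685 > 1.85/1, so the 1.85:1 crop keeps the full height 3685 and trims width to 3685 × 1.85/1 = 6817.25 px.
Left offset = (6852 − 6817.25)/2 = 17.38 px; top offset = 0.
Upper-left is one-third across and one-third down within the crop:
x = 17.38 + 1 × 6817.25/3 ≈ 2290; y = 0.00 + 1 × 3685.00/3 ≈ 1228.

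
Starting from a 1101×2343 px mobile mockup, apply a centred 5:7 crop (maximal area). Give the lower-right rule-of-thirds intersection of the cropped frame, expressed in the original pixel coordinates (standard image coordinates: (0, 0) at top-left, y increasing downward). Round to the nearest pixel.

(734, 1428)

1101/2343 < 5/7, so the 5:7 crop keeps the full width 1101 and trims height to 1101 × 7/5 = 1541.40 px.
Top offset = (2343 − 1541.40)/2 = 400.80 px; left offset = 0.
Lower-right is two-thirds across and two-thirds down within the crop:
x = 0.00 + 2 × 1101.00/3 ≈ 734; y = 400.80 + 2 × 1541.40/3 ≈ 1428.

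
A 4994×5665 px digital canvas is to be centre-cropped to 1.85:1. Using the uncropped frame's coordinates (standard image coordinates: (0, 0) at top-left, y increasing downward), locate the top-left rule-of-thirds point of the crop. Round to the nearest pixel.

4994/5665 < 1.85/1, so the 1.85:1 crop keeps the full width 4994 and trims height to 4994 × 1/1.85 = 2699.46 px.
Top offset = (5665 − 2699.46)/2 = 1482.77 px; left offset = 0.
Top-left is one-third across and one-third down within the crop:
x = 0.00 + 1 × 4994.00/3 ≈ 1665; y = 1482.77 + 1 × 2699.46/3 ≈ 2383.

x = 1665 px, y = 2383 px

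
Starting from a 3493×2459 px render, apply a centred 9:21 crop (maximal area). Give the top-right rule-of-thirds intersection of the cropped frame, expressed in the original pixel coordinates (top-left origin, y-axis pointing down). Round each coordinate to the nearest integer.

3493/2459 > 9/21, so the 9:21 crop keeps the full height 2459 and trims width to 2459 × 9/21 = 1053.86 px.
Left offset = (3493 − 1053.86)/2 = 1219.57 px; top offset = 0.
Top-right is two-thirds across and one-third down within the crop:
x = 1219.57 + 2 × 1053.86/3 ≈ 1922; y = 0.00 + 1 × 2459.00/3 ≈ 820.

(1922, 820)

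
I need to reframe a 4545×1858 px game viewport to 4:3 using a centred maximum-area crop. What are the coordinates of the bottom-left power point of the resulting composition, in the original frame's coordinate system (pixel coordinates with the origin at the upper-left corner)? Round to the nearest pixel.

(1860, 1239)

4545/1858 > 4/3, so the 4:3 crop keeps the full height 1858 and trims width to 1858 × 4/3 = 2477.33 px.
Left offset = (4545 − 2477.33)/2 = 1033.83 px; top offset = 0.
Bottom-left is one-third across and two-thirds down within the crop:
x = 1033.83 + 1 × 2477.33/3 ≈ 1860; y = 0.00 + 2 × 1858.00/3 ≈ 1239.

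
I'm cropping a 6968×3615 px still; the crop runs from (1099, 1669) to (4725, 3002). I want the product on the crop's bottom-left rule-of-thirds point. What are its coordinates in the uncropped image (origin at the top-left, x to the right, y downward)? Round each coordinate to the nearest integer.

Crop width = 4725 − 1099 = 3626 px; one third is 1208.67 px.
Crop height = 3002 − 1669 = 1333 px; one third is 444.33 px.
The bottom-left point is one-third across and two-thirds down within the crop:
x = 1099 + 1 × 1208.67 ≈ 2308; y = 1669 + 2 × 444.33 ≈ 2558.

(2308, 2558)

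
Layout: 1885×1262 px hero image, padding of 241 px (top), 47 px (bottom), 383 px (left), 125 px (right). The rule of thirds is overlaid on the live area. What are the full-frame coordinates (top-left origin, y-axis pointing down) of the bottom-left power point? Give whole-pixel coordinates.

(842, 890)

Content width = 1885 − 383 − 125 = 1377 px; content height = 1262 − 241 − 47 = 974 px.
Bottom-left is one-third across and two-thirds down within the live area.
x = 383 + 1 × 1377/3 = 383 + 459.00 ≈ 842
y = 241 + 2 × 974/3 = 241 + 649.33 ≈ 890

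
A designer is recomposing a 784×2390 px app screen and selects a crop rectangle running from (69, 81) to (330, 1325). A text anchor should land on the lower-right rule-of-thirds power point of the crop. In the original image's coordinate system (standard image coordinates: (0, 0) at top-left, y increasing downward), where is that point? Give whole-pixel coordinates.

Crop width = 330 − 69 = 261 px; one third is 87.00 px.
Crop height = 1325 − 81 = 1244 px; one third is 414.67 px.
The lower-right point is two-thirds across and two-thirds down within the crop:
x = 69 + 2 × 87.00 ≈ 243; y = 81 + 2 × 414.67 ≈ 910.

x = 243 px, y = 910 px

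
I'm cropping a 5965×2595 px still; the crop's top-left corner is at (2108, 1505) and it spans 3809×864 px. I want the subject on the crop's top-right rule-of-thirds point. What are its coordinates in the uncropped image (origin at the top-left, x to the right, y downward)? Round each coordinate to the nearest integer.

One third of the crop width 3809 is 1269.67 px.
One third of the crop height 864 is 288.00 px.
The top-right point is two-thirds across and one-third down within the crop:
x = 2108 + 2 × 1269.67 ≈ 4647; y = 1505 + 1 × 288.00 ≈ 1793.

(4647, 1793)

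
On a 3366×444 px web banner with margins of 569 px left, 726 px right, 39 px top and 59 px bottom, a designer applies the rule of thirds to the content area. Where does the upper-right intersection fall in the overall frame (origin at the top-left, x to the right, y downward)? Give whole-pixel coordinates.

(1950, 154)

Content width = 3366 − 569 − 726 = 2071 px; content height = 444 − 39 − 59 = 346 px.
Upper-right is two-thirds across and one-third down within the content area.
x = 569 + 2 × 2071/3 = 569 + 1380.67 ≈ 1950
y = 39 + 1 × 346/3 = 39 + 115.33 ≈ 154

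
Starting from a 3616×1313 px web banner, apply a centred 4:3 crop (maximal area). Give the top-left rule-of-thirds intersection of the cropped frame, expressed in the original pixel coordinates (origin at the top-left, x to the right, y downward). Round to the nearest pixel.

3616/1313 > 4/3, so the 4:3 crop keeps the full height 1313 and trims width to 1313 × 4/3 = 1750.67 px.
Left offset = (3616 − 1750.67)/2 = 932.67 px; top offset = 0.
Top-left is one-third across and one-third down within the crop:
x = 932.67 + 1 × 1750.67/3 ≈ 1516; y = 0.00 + 1 × 1313.00/3 ≈ 438.

(1516, 438)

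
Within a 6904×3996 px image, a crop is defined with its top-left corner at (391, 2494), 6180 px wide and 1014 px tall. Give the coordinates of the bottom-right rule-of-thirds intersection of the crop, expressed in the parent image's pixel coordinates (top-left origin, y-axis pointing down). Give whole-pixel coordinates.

One third of the crop width 6180 is 2060.00 px.
One third of the crop height 1014 is 338.00 px.
The bottom-right point is two-thirds across and two-thirds down within the crop:
x = 391 + 2 × 2060.00 ≈ 4511; y = 2494 + 2 × 338.00 ≈ 3170.

x = 4511 px, y = 3170 px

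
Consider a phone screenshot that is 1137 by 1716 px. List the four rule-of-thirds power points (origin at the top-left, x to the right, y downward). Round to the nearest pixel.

(379, 572), (758, 572), (379, 1144), (758, 1144)

One third of 1137 is 379; one third of 1716 is 572.
Vertical third lines at x = 379 and x = 758; horizontal third lines at y = 572 and y = 1144.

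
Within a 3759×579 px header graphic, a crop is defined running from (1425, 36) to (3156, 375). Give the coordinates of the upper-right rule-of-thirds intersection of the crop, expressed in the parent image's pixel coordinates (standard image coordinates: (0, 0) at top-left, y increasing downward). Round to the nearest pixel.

Crop width = 3156 − 1425 = 1731 px; one third is 577.00 px.
Crop height = 375 − 36 = 339 px; one third is 113.00 px.
The upper-right point is two-thirds across and one-third down within the crop:
x = 1425 + 2 × 577.00 ≈ 2579; y = 36 + 1 × 113.00 ≈ 149.

x = 2579 px, y = 149 px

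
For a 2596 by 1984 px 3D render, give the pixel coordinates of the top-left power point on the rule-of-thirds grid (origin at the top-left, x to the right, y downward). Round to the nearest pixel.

The top-left point sits one-third of the way across and one-third of the way down.
x = 1 × 2596/3 ≈ 865; y = 1 × 1984/3 ≈ 661.

x = 865 px, y = 661 px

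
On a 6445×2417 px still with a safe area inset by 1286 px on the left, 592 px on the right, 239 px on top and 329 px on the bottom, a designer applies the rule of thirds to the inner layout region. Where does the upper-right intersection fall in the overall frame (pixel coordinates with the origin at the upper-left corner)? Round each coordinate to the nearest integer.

Content width = 6445 − 1286 − 592 = 4567 px; content height = 2417 − 239 − 329 = 1849 px.
Upper-right is two-thirds across and one-third down within the inner layout region.
x = 1286 + 2 × 4567/3 = 1286 + 3044.67 ≈ 4331
y = 239 + 1 × 1849/3 = 239 + 616.33 ≈ 855

(4331, 855)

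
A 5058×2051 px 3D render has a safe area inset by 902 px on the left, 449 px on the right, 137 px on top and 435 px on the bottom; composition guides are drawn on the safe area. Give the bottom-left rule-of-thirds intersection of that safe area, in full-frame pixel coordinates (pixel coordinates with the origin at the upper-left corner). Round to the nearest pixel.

(2138, 1123)

Content width = 5058 − 902 − 449 = 3707 px; content height = 2051 − 137 − 435 = 1479 px.
Bottom-left is one-third across and two-thirds down within the safe area.
x = 902 + 1 × 3707/3 = 902 + 1235.67 ≈ 2138
y = 137 + 2 × 1479/3 = 137 + 986.00 ≈ 1123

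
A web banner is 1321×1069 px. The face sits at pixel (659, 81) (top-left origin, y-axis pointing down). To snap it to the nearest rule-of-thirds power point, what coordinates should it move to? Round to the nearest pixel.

Third lines: x ∈ {440, 881}, y ∈ {356, 713}.
659 is closer to x = 440; 81 is closer to y = 356.
So the nearest intersection is the upper-left power point.

(440, 356)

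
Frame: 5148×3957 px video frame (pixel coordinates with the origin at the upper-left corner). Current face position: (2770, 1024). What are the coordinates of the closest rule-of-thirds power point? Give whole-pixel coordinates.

x = 3432 px, y = 1319 px

Third lines: x ∈ {1716, 3432}, y ∈ {1319, 2638}.
2770 is closer to x = 3432; 1024 is closer to y = 1319.
So the nearest intersection is the upper-right power point.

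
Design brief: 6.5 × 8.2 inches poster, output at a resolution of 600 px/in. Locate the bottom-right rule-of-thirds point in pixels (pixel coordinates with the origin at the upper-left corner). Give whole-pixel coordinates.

x = 2600 px, y = 3280 px

In pixels the canvas is 6.5 × 600 = 3900 wide and 8.2 × 600 = 4920 tall.
The bottom-right point is two-thirds across and two-thirds down:
x = 2 × 3900/3 ≈ 2600; y = 2 × 4920/3 ≈ 3280.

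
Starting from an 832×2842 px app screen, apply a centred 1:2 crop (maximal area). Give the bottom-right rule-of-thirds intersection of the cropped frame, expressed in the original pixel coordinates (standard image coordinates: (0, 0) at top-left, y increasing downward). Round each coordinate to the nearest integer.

832/2842 < 1/2, so the 1:2 crop keeps the full width 832 and trims height to 832 × 2/1 = 1664.00 px.
Top offset = (2842 − 1664.00)/2 = 589.00 px; left offset = 0.
Bottom-right is two-thirds across and two-thirds down within the crop:
x = 0.00 + 2 × 832.00/3 ≈ 555; y = 589.00 + 2 × 1664.00/3 ≈ 1698.

(555, 1698)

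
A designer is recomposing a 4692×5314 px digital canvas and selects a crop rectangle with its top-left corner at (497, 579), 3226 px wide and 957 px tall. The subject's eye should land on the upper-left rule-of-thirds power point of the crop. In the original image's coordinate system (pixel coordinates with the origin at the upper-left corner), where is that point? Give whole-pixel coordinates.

One third of the crop width 3226 is 1075.33 px.
One third of the crop height 957 is 319.00 px.
The upper-left point is one-third across and one-third down within the crop:
x = 497 + 1 × 1075.33 ≈ 1572; y = 579 + 1 × 319.00 ≈ 898.

(1572, 898)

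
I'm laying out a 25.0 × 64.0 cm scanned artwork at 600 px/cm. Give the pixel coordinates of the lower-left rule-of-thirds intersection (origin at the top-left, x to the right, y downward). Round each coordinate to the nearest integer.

(5000, 25600)

In pixels the canvas is 25.0 × 600 = 15000 wide and 64.0 × 600 = 38400 tall.
The lower-left point is one-third across and two-thirds down:
x = 1 × 15000/3 ≈ 5000; y = 2 × 38400/3 ≈ 25600.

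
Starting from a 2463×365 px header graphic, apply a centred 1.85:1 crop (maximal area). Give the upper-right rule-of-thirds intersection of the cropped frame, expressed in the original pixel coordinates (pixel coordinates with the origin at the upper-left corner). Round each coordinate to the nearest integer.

(1344, 122)

2463/365 > 1.85/1, so the 1.85:1 crop keeps the full height 365 and trims width to 365 × 1.85/1 = 675.25 px.
Left offset = (2463 − 675.25)/2 = 893.88 px; top offset = 0.
Upper-right is two-thirds across and one-third down within the crop:
x = 893.88 + 2 × 675.25/3 ≈ 1344; y = 0.00 + 1 × 365.00/3 ≈ 122.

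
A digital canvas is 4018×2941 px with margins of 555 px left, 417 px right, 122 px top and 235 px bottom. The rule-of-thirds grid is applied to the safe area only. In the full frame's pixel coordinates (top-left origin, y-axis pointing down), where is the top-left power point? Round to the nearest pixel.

(1570, 983)

Content width = 4018 − 555 − 417 = 3046 px; content height = 2941 − 122 − 235 = 2584 px.
Top-left is one-third across and one-third down within the safe area.
x = 555 + 1 × 3046/3 = 555 + 1015.33 ≈ 1570
y = 122 + 1 × 2584/3 = 122 + 861.33 ≈ 983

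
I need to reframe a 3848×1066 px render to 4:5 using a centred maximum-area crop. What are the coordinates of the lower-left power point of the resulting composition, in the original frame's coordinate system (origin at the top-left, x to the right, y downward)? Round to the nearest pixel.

3848/1066 > 4/5, so the 4:5 crop keeps the full height 1066 and trims width to 1066 × 4/5 = 852.80 px.
Left offset = (3848 − 852.80)/2 = 1497.60 px; top offset = 0.
Lower-left is one-third across and two-thirds down within the crop:
x = 1497.60 + 1 × 852.80/3 ≈ 1782; y = 0.00 + 2 × 1066.00/3 ≈ 711.

(1782, 711)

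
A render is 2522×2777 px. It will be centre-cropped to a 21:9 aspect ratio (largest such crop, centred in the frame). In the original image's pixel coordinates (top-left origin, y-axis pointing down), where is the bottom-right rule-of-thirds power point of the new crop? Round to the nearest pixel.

2522/2777 < 21/9, so the 21:9 crop keeps the full width 2522 and trims height to 2522 × 9/21 = 1080.86 px.
Top offset = (2777 − 1080.86)/2 = 848.07 px; left offset = 0.
Bottom-right is two-thirds across and two-thirds down within the crop:
x = 0.00 + 2 × 2522.00/3 ≈ 1681; y = 848.07 + 2 × 1080.86/3 ≈ 1569.

x = 1681 px, y = 1569 px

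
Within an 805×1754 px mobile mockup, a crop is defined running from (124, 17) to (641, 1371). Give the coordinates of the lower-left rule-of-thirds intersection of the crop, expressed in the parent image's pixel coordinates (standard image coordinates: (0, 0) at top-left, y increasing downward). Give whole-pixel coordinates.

(296, 920)

Crop width = 641 − 124 = 517 px; one third is 172.33 px.
Crop height = 1371 − 17 = 1354 px; one third is 451.33 px.
The lower-left point is one-third across and two-thirds down within the crop:
x = 124 + 1 × 172.33 ≈ 296; y = 17 + 2 × 451.33 ≈ 920.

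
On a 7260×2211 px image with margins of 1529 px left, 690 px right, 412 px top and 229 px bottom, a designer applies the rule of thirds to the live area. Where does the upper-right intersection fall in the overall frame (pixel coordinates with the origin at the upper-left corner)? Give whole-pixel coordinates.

Content width = 7260 − 1529 − 690 = 5041 px; content height = 2211 − 412 − 229 = 1570 px.
Upper-right is two-thirds across and one-third down within the live area.
x = 1529 + 2 × 5041/3 = 1529 + 3360.67 ≈ 4890
y = 412 + 1 × 1570/3 = 412 + 523.33 ≈ 935

(4890, 935)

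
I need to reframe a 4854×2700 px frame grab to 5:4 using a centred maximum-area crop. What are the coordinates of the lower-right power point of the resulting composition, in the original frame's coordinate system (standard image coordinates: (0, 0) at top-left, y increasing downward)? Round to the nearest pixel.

(2990, 1800)

4854/2700 > 5/4, so the 5:4 crop keeps the full height 2700 and trims width to 2700 × 5/4 = 3375.00 px.
Left offset = (4854 − 3375.00)/2 = 739.50 px; top offset = 0.
Lower-right is two-thirds across and two-thirds down within the crop:
x = 739.50 + 2 × 3375.00/3 ≈ 2990; y = 0.00 + 2 × 2700.00/3 ≈ 1800.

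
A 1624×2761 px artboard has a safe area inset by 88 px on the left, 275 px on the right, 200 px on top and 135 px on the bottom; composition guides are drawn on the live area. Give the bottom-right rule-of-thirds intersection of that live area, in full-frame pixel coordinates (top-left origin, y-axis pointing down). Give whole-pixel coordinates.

(929, 1817)

Content width = 1624 − 88 − 275 = 1261 px; content height = 2761 − 200 − 135 = 2426 px.
Bottom-right is two-thirds across and two-thirds down within the live area.
x = 88 + 2 × 1261/3 = 88 + 840.67 ≈ 929
y = 200 + 2 × 2426/3 = 200 + 1617.33 ≈ 1817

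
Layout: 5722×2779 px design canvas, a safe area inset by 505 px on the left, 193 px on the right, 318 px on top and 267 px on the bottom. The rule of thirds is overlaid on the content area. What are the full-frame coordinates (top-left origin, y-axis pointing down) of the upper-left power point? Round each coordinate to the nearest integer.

Content width = 5722 − 505 − 193 = 5024 px; content height = 2779 − 318 − 267 = 2194 px.
Upper-left is one-third across and one-third down within the content area.
x = 505 + 1 × 5024/3 = 505 + 1674.67 ≈ 2180
y = 318 + 1 × 2194/3 = 318 + 731.33 ≈ 1049

(2180, 1049)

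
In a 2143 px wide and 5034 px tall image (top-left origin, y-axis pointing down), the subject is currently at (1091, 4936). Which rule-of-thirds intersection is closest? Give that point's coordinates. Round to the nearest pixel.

x = 1429 px, y = 3356 px

Third lines: x ∈ {714, 1429}, y ∈ {1678, 3356}.
1091 is closer to x = 1429; 4936 is closer to y = 3356.
So the nearest intersection is the lower-right power point.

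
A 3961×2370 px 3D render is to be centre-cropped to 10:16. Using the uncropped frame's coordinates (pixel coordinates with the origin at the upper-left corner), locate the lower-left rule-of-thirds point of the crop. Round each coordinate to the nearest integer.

3961/2370 > 10/16, so the 10:16 crop keeps the full height 2370 and trims width to 2370 × 10/16 = 1481.25 px.
Left offset = (3961 − 1481.25)/2 = 1239.88 px; top offset = 0.
Lower-left is one-third across and two-thirds down within the crop:
x = 1239.88 + 1 × 1481.25/3 ≈ 1734; y = 0.00 + 2 × 2370.00/3 ≈ 1580.

(1734, 1580)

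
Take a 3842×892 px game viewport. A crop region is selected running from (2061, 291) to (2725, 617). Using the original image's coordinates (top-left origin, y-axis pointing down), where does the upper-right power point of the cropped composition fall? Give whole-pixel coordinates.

Crop width = 2725 − 2061 = 664 px; one third is 221.33 px.
Crop height = 617 − 291 = 326 px; one third is 108.67 px.
The upper-right point is two-thirds across and one-third down within the crop:
x = 2061 + 2 × 221.33 ≈ 2504; y = 291 + 1 × 108.67 ≈ 400.

x = 2504 px, y = 400 px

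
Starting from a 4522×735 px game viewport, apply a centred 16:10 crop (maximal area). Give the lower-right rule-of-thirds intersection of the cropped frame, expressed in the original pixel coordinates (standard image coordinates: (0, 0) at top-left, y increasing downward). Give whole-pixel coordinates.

4522/735 > 16/10, so the 16:10 crop keeps the full height 735 and trims width to 735 × 16/10 = 1176.00 px.
Left offset = (4522 − 1176.00)/2 = 1673.00 px; top offset = 0.
Lower-right is two-thirds across and two-thirds down within the crop:
x = 1673.00 + 2 × 1176.00/3 ≈ 2457; y = 0.00 + 2 × 735.00/3 ≈ 490.

x = 2457 px, y = 490 px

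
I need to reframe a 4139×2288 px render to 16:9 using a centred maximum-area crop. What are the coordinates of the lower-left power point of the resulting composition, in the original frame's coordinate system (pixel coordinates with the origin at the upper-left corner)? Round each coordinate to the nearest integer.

4139/2288 > 16/9, so the 16:9 crop keeps the full height 2288 and trims width to 2288 × 16/9 = 4067.56 px.
Left offset = (4139 − 4067.56)/2 = 35.72 px; top offset = 0.
Lower-left is one-third across and two-thirds down within the crop:
x = 35.72 + 1 × 4067.56/3 ≈ 1392; y = 0.00 + 2 × 2288.00/3 ≈ 1525.

(1392, 1525)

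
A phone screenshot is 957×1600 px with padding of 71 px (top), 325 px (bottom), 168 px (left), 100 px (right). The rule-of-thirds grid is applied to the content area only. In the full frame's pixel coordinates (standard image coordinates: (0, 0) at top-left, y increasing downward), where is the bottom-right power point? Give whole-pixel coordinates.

Content width = 957 − 168 − 100 = 689 px; content height = 1600 − 71 − 325 = 1204 px.
Bottom-right is two-thirds across and two-thirds down within the content area.
x = 168 + 2 × 689/3 = 168 + 459.33 ≈ 627
y = 71 + 2 × 1204/3 = 71 + 802.67 ≈ 874

(627, 874)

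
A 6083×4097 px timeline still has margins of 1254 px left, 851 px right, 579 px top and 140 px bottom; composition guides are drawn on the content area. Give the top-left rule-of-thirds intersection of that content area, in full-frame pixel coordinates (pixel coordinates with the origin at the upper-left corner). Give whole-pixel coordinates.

Content width = 6083 − 1254 − 851 = 3978 px; content height = 4097 − 579 − 140 = 3378 px.
Top-left is one-third across and one-third down within the content area.
x = 1254 + 1 × 3978/3 = 1254 + 1326.00 ≈ 2580
y = 579 + 1 × 3378/3 = 579 + 1126.00 ≈ 1705

x = 2580 px, y = 1705 px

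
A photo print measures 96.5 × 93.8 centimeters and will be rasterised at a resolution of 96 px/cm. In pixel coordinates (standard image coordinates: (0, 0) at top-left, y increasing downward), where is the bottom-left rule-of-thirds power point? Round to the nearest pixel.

In pixels the canvas is 96.5 × 96 = 9264 wide and 93.8 × 96 = 9004.8 tall.
The bottom-left point is one-third across and two-thirds down:
x = 1 × 9264/3 ≈ 3088; y = 2 × 9004.8/3 ≈ 6003.

x = 3088 px, y = 6003 px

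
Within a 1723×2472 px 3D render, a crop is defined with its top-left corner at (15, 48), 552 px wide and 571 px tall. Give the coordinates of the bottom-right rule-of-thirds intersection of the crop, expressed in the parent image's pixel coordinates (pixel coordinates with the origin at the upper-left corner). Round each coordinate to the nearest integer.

One third of the crop width 552 is 184.00 px.
One third of the crop height 571 is 190.33 px.
The bottom-right point is two-thirds across and two-thirds down within the crop:
x = 15 + 2 × 184.00 ≈ 383; y = 48 + 2 × 190.33 ≈ 429.

x = 383 px, y = 429 px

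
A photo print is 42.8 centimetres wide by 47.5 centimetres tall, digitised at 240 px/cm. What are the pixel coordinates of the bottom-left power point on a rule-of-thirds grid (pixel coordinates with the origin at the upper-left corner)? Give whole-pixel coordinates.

In pixels the canvas is 42.8 × 240 = 10272 wide and 47.5 × 240 = 11400 tall.
The bottom-left point is one-third across and two-thirds down:
x = 1 × 10272/3 ≈ 3424; y = 2 × 11400/3 ≈ 7600.

x = 3424 px, y = 7600 px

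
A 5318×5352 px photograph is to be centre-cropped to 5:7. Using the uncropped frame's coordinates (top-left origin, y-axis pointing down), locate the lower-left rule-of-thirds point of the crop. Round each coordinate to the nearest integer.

5318/5352 > 5/7, so the 5:7 crop keeps the full height 5352 and trims width to 5352 × 5/7 = 3822.86 px.
Left offset = (5318 − 3822.86)/2 = 747.57 px; top offset = 0.
Lower-left is one-third across and two-thirds down within the crop:
x = 747.57 + 1 × 3822.86/3 ≈ 2022; y = 0.00 + 2 × 5352.00/3 ≈ 3568.

(2022, 3568)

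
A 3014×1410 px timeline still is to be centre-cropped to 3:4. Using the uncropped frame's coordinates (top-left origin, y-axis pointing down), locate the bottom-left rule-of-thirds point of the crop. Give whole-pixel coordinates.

(1331, 940)

3014/1410 > 3/4, so the 3:4 crop keeps the full height 1410 and trims width to 1410 × 3/4 = 1057.50 px.
Left offset = (3014 − 1057.50)/2 = 978.25 px; top offset = 0.
Bottom-left is one-third across and two-thirds down within the crop:
x = 978.25 + 1 × 1057.50/3 ≈ 1331; y = 0.00 + 2 × 1410.00/3 ≈ 940.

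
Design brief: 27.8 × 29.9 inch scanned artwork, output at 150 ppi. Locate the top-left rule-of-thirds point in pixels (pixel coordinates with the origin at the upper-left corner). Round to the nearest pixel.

(1390, 1495)

In pixels the canvas is 27.8 × 150 = 4170 wide and 29.9 × 150 = 4485 tall.
The top-left point is one-third across and one-third down:
x = 1 × 4170/3 ≈ 1390; y = 1 × 4485/3 ≈ 1495.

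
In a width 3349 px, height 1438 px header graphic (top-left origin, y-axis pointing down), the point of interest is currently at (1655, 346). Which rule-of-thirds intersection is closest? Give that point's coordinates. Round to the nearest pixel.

x = 1116 px, y = 479 px

Third lines: x ∈ {1116, 2233}, y ∈ {479, 959}.
1655 is closer to x = 1116; 346 is closer to y = 479.
So the nearest intersection is the upper-left power point.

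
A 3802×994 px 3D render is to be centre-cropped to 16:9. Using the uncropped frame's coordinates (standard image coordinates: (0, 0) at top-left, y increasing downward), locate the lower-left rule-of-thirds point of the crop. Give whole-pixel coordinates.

3802/994 > 16/9, so the 16:9 crop keeps the full height 994 and trims width to 994 × 16/9 = 1767.11 px.
Left offset = (3802 − 1767.11)/2 = 1017.44 px; top offset = 0.
Lower-left is one-third across and two-thirds down within the crop:
x = 1017.44 + 1 × 1767.11/3 ≈ 1606; y = 0.00 + 2 × 994.00/3 ≈ 663.

x = 1606 px, y = 663 px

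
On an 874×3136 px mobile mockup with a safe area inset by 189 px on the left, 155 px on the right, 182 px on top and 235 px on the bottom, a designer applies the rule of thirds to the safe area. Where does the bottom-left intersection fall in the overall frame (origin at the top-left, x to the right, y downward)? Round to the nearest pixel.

(366, 1995)

Content width = 874 − 189 − 155 = 530 px; content height = 3136 − 182 − 235 = 2719 px.
Bottom-left is one-third across and two-thirds down within the safe area.
x = 189 + 1 × 530/3 = 189 + 176.67 ≈ 366
y = 182 + 2 × 2719/3 = 182 + 1812.67 ≈ 1995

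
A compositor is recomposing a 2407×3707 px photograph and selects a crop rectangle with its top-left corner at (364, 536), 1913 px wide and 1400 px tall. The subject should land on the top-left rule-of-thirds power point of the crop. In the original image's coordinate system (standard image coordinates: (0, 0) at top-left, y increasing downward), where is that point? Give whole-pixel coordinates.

One third of the crop width 1913 is 637.67 px.
One third of the crop height 1400 is 466.67 px.
The top-left point is one-third across and one-third down within the crop:
x = 364 + 1 × 637.67 ≈ 1002; y = 536 + 1 × 466.67 ≈ 1003.

(1002, 1003)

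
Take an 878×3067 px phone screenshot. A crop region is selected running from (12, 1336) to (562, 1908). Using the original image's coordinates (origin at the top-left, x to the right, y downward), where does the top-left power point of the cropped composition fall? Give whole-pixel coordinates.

Crop width = 562 − 12 = 550 px; one third is 183.33 px.
Crop height = 1908 − 1336 = 572 px; one third is 190.67 px.
The top-left point is one-third across and one-third down within the crop:
x = 12 + 1 × 183.33 ≈ 195; y = 1336 + 1 × 190.67 ≈ 1527.

x = 195 px, y = 1527 px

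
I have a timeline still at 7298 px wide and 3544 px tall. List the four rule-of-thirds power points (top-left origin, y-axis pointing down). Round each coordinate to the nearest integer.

One third of 7298 is 2432.67; one third of 3544 is 1181.33.
Vertical third lines at x = 2433 and x = 4865; horizontal third lines at y = 1181 and y = 2363.

(2433, 1181), (4865, 1181), (2433, 2363), (4865, 2363)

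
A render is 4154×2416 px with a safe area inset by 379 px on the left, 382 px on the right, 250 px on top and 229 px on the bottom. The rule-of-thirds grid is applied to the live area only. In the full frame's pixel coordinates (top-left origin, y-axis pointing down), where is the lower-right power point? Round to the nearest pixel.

Content width = 4154 − 379 − 382 = 3393 px; content height = 2416 − 250 − 229 = 1937 px.
Lower-right is two-thirds across and two-thirds down within the live area.
x = 379 + 2 × 3393/3 = 379 + 2262.00 ≈ 2641
y = 250 + 2 × 1937/3 = 250 + 1291.33 ≈ 1541

x = 2641 px, y = 1541 px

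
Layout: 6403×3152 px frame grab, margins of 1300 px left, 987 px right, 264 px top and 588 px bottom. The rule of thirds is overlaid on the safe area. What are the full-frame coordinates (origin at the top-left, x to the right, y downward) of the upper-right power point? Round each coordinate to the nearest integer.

(4044, 1031)

Content width = 6403 − 1300 − 987 = 4116 px; content height = 3152 − 264 − 588 = 2300 px.
Upper-right is two-thirds across and one-third down within the safe area.
x = 1300 + 2 × 4116/3 = 1300 + 2744.00 ≈ 4044
y = 264 + 1 × 2300/3 = 264 + 766.67 ≈ 1031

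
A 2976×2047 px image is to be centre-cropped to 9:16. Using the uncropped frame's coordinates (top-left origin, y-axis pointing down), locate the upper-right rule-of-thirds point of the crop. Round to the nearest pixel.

2976/2047 > 9/16, so the 9:16 crop keeps the full height 2047 and trims width to 2047 × 9/16 = 1151.44 px.
Left offset = (2976 − 1151.44)/2 = 912.28 px; top offset = 0.
Upper-right is two-thirds across and one-third down within the crop:
x = 912.28 + 2 × 1151.44/3 ≈ 1680; y = 0.00 + 1 × 2047.00/3 ≈ 682.

x = 1680 px, y = 682 px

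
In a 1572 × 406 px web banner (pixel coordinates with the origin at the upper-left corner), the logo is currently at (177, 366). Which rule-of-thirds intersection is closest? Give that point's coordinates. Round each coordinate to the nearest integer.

x = 524 px, y = 271 px

Third lines: x ∈ {524, 1048}, y ∈ {135, 271}.
177 is closer to x = 524; 366 is closer to y = 271.
So the nearest intersection is the lower-left power point.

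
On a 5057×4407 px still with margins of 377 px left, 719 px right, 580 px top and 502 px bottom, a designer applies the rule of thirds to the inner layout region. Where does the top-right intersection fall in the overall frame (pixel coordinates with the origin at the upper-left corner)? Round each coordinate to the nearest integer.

(3018, 1688)

Content width = 5057 − 377 − 719 = 3961 px; content height = 4407 − 580 − 502 = 3325 px.
Top-right is two-thirds across and one-third down within the inner layout region.
x = 377 + 2 × 3961/3 = 377 + 2640.67 ≈ 3018
y = 580 + 1 × 3325/3 = 580 + 1108.33 ≈ 1688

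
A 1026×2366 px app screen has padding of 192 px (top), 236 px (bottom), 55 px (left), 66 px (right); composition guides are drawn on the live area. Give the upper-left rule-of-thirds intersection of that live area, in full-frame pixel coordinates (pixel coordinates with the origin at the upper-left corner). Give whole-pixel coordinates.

Content width = 1026 − 55 − 66 = 905 px; content height = 2366 − 192 − 236 = 1938 px.
Upper-left is one-third across and one-third down within the live area.
x = 55 + 1 × 905/3 = 55 + 301.67 ≈ 357
y = 192 + 1 × 1938/3 = 192 + 646.00 ≈ 838

x = 357 px, y = 838 px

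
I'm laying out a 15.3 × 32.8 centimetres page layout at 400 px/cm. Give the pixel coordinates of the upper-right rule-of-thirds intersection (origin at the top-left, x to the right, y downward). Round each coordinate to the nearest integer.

In pixels the canvas is 15.3 × 400 = 6120 wide and 32.8 × 400 = 13120 tall.
The upper-right point is two-thirds across and one-third down:
x = 2 × 6120/3 ≈ 4080; y = 1 × 13120/3 ≈ 4373.

x = 4080 px, y = 4373 px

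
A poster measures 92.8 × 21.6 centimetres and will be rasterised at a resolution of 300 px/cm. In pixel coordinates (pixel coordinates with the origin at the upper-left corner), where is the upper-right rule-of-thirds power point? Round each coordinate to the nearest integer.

In pixels the canvas is 92.8 × 300 = 27840 wide and 21.6 × 300 = 6480 tall.
The upper-right point is two-thirds across and one-third down:
x = 2 × 27840/3 ≈ 18560; y = 1 × 6480/3 ≈ 2160.

x = 18560 px, y = 2160 px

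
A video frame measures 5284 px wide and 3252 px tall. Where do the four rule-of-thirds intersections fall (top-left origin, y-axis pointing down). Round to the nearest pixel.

One third of 5284 is 1761.33; one third of 3252 is 1084.
Vertical third lines at x = 1761 and x = 3523; horizontal third lines at y = 1084 and y = 2168.

(1761, 1084), (3523, 1084), (1761, 2168), (3523, 2168)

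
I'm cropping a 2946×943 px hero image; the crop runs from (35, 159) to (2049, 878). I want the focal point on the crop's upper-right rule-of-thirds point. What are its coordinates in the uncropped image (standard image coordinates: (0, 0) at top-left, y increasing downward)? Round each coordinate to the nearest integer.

x = 1378 px, y = 399 px

Crop width = 2049 − 35 = 2014 px; one third is 671.33 px.
Crop height = 878 − 159 = 719 px; one third is 239.67 px.
The upper-right point is two-thirds across and one-third down within the crop:
x = 35 + 2 × 671.33 ≈ 1378; y = 159 + 1 × 239.67 ≈ 399.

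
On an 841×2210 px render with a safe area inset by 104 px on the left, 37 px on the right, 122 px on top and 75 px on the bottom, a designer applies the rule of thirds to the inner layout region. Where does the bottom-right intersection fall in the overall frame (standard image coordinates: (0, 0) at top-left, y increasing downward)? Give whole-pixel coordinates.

Content width = 841 − 104 − 37 = 700 px; content height = 2210 − 122 − 75 = 2013 px.
Bottom-right is two-thirds across and two-thirds down within the inner layout region.
x = 104 + 2 × 700/3 = 104 + 466.67 ≈ 571
y = 122 + 2 × 2013/3 = 122 + 1342.00 ≈ 1464

x = 571 px, y = 1464 px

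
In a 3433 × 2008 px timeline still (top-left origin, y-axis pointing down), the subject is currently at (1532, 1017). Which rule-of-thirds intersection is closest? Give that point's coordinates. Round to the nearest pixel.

(1144, 1339)

Third lines: x ∈ {1144, 2289}, y ∈ {669, 1339}.
1532 is closer to x = 1144; 1017 is closer to y = 1339.
So the nearest intersection is the lower-left power point.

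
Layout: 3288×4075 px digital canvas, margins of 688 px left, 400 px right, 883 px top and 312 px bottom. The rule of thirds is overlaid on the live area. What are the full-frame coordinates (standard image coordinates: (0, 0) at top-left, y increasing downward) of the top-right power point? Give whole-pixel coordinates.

x = 2155 px, y = 1843 px

Content width = 3288 − 688 − 400 = 2200 px; content height = 4075 − 883 − 312 = 2880 px.
Top-right is two-thirds across and one-third down within the live area.
x = 688 + 2 × 2200/3 = 688 + 1466.67 ≈ 2155
y = 883 + 1 × 2880/3 = 883 + 960.00 ≈ 1843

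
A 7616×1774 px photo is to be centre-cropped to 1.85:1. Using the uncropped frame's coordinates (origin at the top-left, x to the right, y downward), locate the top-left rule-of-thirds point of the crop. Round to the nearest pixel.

7616/1774 > 1.85/1, so the 1.85:1 crop keeps the full height 1774 and trims width to 1774 × 1.85/1 = 3281.90 px.
Left offset = (7616 − 3281.90)/2 = 2167.05 px; top offset = 0.
Top-left is one-third across and one-third down within the crop:
x = 2167.05 + 1 × 3281.90/3 ≈ 3261; y = 0.00 + 1 × 1774.00/3 ≈ 591.

(3261, 591)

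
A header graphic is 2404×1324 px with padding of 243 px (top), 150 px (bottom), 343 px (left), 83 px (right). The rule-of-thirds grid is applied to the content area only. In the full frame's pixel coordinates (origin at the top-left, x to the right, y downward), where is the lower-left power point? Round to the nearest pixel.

(1002, 864)

Content width = 2404 − 343 − 83 = 1978 px; content height = 1324 − 243 − 150 = 931 px.
Lower-left is one-third across and two-thirds down within the content area.
x = 343 + 1 × 1978/3 = 343 + 659.33 ≈ 1002
y = 243 + 2 × 931/3 = 243 + 620.67 ≈ 864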